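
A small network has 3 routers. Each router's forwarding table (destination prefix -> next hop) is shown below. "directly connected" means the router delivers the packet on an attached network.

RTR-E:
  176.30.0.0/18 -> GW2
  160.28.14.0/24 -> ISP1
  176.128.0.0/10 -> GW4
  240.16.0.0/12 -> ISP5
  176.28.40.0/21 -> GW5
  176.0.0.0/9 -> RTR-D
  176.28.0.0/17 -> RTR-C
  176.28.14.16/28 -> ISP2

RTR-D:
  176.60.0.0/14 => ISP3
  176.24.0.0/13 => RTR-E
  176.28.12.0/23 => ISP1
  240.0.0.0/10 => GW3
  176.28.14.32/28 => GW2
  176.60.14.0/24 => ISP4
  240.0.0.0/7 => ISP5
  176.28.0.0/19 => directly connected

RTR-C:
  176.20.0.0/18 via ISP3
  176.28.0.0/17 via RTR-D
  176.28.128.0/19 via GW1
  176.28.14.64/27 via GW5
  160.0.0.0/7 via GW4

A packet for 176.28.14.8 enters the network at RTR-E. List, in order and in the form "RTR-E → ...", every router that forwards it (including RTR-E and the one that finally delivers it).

At RTR-E: longest match for 176.28.14.8 is 176.28.0.0/17 -> RTR-C
At RTR-C: longest match for 176.28.14.8 is 176.28.0.0/17 -> RTR-D
At RTR-D: longest match for 176.28.14.8 is 176.28.0.0/19 -> directly connected

RTR-E → RTR-C → RTR-D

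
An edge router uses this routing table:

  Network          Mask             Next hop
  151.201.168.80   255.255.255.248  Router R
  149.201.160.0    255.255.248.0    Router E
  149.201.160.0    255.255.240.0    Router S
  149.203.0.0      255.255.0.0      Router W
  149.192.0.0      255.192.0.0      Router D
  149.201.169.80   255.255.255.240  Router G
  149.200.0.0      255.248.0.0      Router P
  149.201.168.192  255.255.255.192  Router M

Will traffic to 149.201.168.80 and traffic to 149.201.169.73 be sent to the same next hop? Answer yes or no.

149.201.168.80: longest match 149.201.160.0/20 -> Router S
149.201.169.73: longest match 149.201.160.0/20 -> Router S

yes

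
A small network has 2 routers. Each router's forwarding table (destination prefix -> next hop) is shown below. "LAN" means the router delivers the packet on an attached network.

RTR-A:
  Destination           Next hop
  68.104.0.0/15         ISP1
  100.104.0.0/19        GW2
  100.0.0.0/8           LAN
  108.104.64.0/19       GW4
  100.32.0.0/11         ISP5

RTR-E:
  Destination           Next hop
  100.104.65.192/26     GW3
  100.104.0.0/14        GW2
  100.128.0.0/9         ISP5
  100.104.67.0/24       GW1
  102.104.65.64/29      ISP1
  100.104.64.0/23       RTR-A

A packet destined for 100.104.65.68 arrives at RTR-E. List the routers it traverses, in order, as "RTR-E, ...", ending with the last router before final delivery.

RTR-E, RTR-A

At RTR-E: longest match for 100.104.65.68 is 100.104.64.0/23 -> RTR-A
At RTR-A: longest match for 100.104.65.68 is 100.0.0.0/8 -> LAN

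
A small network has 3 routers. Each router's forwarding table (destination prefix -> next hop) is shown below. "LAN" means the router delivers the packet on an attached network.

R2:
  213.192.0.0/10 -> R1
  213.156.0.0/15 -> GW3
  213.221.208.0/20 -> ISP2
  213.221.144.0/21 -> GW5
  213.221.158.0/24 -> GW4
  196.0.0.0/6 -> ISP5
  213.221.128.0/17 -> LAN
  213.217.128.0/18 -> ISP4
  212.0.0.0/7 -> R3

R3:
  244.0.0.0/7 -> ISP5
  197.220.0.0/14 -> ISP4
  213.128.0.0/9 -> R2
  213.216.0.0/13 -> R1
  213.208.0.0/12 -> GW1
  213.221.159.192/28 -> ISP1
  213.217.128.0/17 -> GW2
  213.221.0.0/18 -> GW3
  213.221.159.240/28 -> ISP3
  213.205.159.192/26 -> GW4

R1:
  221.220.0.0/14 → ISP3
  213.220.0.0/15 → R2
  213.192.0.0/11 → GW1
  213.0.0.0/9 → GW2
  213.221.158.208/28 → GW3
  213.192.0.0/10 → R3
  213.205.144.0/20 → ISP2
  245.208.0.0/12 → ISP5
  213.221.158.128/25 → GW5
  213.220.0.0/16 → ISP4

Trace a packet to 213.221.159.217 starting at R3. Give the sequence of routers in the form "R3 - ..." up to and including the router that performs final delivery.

R3 - R1 - R2

At R3: longest match for 213.221.159.217 is 213.216.0.0/13 -> R1
At R1: longest match for 213.221.159.217 is 213.220.0.0/15 -> R2
At R2: longest match for 213.221.159.217 is 213.221.128.0/17 -> LAN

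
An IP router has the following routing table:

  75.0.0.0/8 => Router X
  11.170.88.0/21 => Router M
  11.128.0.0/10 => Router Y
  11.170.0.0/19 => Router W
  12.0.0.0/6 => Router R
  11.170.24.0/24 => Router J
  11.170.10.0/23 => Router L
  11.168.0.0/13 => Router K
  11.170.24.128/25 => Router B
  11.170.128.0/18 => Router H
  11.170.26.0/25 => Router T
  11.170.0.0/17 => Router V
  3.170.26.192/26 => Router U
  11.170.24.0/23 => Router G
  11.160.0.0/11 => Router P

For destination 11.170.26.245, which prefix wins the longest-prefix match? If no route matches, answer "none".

Entries matching 11.170.26.245:
  11.128.0.0/10 (11.128.0.0 - 11.191.255.255)
  11.160.0.0/11 (11.160.0.0 - 11.191.255.255)
  11.168.0.0/13 (11.168.0.0 - 11.175.255.255)
  11.170.0.0/17 (11.170.0.0 - 11.170.127.255)
  11.170.0.0/19 (11.170.0.0 - 11.170.31.255)
Most specific is 11.170.0.0/19.

11.170.0.0/19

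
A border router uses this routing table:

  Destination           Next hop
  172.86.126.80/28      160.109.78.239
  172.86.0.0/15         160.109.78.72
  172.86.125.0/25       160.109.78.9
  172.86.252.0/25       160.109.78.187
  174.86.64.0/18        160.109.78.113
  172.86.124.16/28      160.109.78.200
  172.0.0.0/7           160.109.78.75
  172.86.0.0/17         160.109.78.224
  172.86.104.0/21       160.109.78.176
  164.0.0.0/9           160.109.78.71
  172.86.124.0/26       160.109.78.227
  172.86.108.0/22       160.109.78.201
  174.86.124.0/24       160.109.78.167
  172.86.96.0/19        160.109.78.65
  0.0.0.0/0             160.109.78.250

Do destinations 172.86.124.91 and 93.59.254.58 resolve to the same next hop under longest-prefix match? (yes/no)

no

172.86.124.91: longest match 172.86.96.0/19 -> 160.109.78.65
93.59.254.58: longest match 0.0.0.0/0 -> 160.109.78.250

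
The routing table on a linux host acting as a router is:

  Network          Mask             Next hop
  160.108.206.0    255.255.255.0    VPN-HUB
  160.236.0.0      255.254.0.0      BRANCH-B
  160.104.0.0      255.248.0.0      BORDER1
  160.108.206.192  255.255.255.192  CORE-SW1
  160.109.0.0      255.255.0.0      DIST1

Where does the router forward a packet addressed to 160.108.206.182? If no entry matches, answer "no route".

Routes whose prefix contains 160.108.206.182:
  160.104.0.0/13 (160.104.0.0 - 160.111.255.255) -> BORDER1
  160.108.206.0/24 (160.108.206.0 - 160.108.206.255) -> VPN-HUB
More-specific entries that do NOT match:
  160.108.206.192/26 (160.108.206.192 - 160.108.206.255) does not contain 160.108.206.182
Longest matching prefix is /24 -> next hop VPN-HUB.

VPN-HUB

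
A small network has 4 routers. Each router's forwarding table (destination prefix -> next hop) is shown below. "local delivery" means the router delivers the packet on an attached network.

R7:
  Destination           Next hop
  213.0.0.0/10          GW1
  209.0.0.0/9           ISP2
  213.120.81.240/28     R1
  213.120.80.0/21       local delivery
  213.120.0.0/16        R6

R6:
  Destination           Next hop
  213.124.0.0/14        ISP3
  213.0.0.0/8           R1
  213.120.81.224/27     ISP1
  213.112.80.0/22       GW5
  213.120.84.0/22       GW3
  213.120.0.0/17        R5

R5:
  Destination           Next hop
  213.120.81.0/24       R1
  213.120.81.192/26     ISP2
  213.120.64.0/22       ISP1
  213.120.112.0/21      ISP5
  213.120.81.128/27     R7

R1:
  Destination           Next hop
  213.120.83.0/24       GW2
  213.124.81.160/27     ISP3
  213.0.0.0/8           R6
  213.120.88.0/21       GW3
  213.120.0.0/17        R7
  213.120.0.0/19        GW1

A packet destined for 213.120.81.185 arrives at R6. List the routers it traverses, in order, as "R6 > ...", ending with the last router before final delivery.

At R6: longest match for 213.120.81.185 is 213.120.0.0/17 -> R5
At R5: longest match for 213.120.81.185 is 213.120.81.0/24 -> R1
At R1: longest match for 213.120.81.185 is 213.120.0.0/17 -> R7
At R7: longest match for 213.120.81.185 is 213.120.80.0/21 -> local delivery

R6 > R5 > R1 > R7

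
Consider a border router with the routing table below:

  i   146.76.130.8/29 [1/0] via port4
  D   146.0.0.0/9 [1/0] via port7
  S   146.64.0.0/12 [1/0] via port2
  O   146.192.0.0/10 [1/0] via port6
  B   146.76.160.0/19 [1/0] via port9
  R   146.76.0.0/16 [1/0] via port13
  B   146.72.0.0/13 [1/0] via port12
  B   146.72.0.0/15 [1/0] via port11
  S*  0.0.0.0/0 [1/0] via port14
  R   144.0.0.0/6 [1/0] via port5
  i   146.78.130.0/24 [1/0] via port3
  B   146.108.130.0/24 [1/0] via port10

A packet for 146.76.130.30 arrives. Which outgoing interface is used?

Routes whose prefix contains 146.76.130.30:
  0.0.0.0/0 (default, matches everything) -> port14
  144.0.0.0/6 (144.0.0.0 - 147.255.255.255) -> port5
  146.0.0.0/9 (146.0.0.0 - 146.127.255.255) -> port7
  146.64.0.0/12 (146.64.0.0 - 146.79.255.255) -> port2
  146.72.0.0/13 (146.72.0.0 - 146.79.255.255) -> port12
  146.76.0.0/16 (146.76.0.0 - 146.76.255.255) -> port13
More-specific entries that do NOT match:
  146.76.130.8/29 (146.76.130.8 - 146.76.130.15) does not contain 146.76.130.30
  146.78.130.0/24 (146.78.130.0 - 146.78.130.255) does not contain 146.76.130.30
  146.108.130.0/24 (146.108.130.0 - 146.108.130.255) does not contain 146.76.130.30
  146.76.160.0/19 (146.76.160.0 - 146.76.191.255) does not contain 146.76.130.30
Longest matching prefix is /16 -> interface port13.

port13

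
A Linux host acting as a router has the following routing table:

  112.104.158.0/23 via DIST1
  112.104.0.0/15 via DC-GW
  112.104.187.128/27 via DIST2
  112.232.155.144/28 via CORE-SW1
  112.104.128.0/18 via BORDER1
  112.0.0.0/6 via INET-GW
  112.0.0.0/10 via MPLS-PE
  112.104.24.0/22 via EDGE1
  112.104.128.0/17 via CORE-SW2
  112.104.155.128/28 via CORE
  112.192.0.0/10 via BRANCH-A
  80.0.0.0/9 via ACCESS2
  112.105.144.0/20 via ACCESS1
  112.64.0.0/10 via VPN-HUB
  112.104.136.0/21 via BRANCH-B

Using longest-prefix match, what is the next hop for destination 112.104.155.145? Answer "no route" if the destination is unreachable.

Routes whose prefix contains 112.104.155.145:
  112.0.0.0/6 (112.0.0.0 - 115.255.255.255) -> INET-GW
  112.64.0.0/10 (112.64.0.0 - 112.127.255.255) -> VPN-HUB
  112.104.0.0/15 (112.104.0.0 - 112.105.255.255) -> DC-GW
  112.104.128.0/17 (112.104.128.0 - 112.104.255.255) -> CORE-SW2
  112.104.128.0/18 (112.104.128.0 - 112.104.191.255) -> BORDER1
More-specific entries that do NOT match:
  112.232.155.144/28 (112.232.155.144 - 112.232.155.159) does not contain 112.104.155.145
  112.104.155.128/28 (112.104.155.128 - 112.104.155.143) does not contain 112.104.155.145
  112.104.187.128/27 (112.104.187.128 - 112.104.187.159) does not contain 112.104.155.145
  112.104.158.0/23 (112.104.158.0 - 112.104.159.255) does not contain 112.104.155.145
  112.104.24.0/22 (112.104.24.0 - 112.104.27.255) does not contain 112.104.155.145
  112.104.136.0/21 (112.104.136.0 - 112.104.143.255) does not contain 112.104.155.145
  112.105.144.0/20 (112.105.144.0 - 112.105.159.255) does not contain 112.104.155.145
Longest matching prefix is /18 -> next hop BORDER1.

BORDER1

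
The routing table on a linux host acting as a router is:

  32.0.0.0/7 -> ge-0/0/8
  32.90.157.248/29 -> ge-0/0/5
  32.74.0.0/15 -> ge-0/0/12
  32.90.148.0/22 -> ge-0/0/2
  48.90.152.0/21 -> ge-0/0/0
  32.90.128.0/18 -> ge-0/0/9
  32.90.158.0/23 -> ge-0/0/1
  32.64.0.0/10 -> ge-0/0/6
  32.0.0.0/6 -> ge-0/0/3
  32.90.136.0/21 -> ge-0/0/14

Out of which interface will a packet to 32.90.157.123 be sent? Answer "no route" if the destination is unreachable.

ge-0/0/9

Routes whose prefix contains 32.90.157.123:
  32.0.0.0/6 (32.0.0.0 - 35.255.255.255) -> ge-0/0/3
  32.0.0.0/7 (32.0.0.0 - 33.255.255.255) -> ge-0/0/8
  32.64.0.0/10 (32.64.0.0 - 32.127.255.255) -> ge-0/0/6
  32.90.128.0/18 (32.90.128.0 - 32.90.191.255) -> ge-0/0/9
More-specific entries that do NOT match:
  32.90.157.248/29 (32.90.157.248 - 32.90.157.255) does not contain 32.90.157.123
  32.90.158.0/23 (32.90.158.0 - 32.90.159.255) does not contain 32.90.157.123
  32.90.148.0/22 (32.90.148.0 - 32.90.151.255) does not contain 32.90.157.123
  48.90.152.0/21 (48.90.152.0 - 48.90.159.255) does not contain 32.90.157.123
  32.90.136.0/21 (32.90.136.0 - 32.90.143.255) does not contain 32.90.157.123
Longest matching prefix is /18 -> interface ge-0/0/9.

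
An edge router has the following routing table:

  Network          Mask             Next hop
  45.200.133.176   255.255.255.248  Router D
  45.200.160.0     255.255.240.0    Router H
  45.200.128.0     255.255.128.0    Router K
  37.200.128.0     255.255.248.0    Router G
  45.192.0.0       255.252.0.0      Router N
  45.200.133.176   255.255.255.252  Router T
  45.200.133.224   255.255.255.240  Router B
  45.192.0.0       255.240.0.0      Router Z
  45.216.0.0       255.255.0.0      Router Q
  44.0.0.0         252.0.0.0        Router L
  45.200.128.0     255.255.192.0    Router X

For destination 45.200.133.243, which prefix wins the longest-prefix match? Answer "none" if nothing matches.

45.200.128.0/18

Entries matching 45.200.133.243:
  44.0.0.0/6 (44.0.0.0 - 47.255.255.255)
  45.192.0.0/12 (45.192.0.0 - 45.207.255.255)
  45.200.128.0/17 (45.200.128.0 - 45.200.255.255)
  45.200.128.0/18 (45.200.128.0 - 45.200.191.255)
Most specific is 45.200.128.0/18.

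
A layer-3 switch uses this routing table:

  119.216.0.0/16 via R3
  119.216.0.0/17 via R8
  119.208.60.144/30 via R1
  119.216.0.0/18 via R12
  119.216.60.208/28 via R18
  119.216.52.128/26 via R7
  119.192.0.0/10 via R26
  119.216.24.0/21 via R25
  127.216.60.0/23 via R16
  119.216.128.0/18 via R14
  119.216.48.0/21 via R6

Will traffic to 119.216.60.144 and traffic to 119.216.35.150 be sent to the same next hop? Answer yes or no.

119.216.60.144: longest match 119.216.0.0/18 -> R12
119.216.35.150: longest match 119.216.0.0/18 -> R12

yes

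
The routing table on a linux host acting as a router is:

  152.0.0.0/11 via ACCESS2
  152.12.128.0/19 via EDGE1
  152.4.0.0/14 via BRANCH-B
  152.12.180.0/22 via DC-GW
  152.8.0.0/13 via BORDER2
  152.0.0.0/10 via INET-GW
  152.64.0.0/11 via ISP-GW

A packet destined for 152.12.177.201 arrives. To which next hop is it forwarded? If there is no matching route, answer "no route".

BORDER2

Routes whose prefix contains 152.12.177.201:
  152.0.0.0/10 (152.0.0.0 - 152.63.255.255) -> INET-GW
  152.0.0.0/11 (152.0.0.0 - 152.31.255.255) -> ACCESS2
  152.8.0.0/13 (152.8.0.0 - 152.15.255.255) -> BORDER2
More-specific entries that do NOT match:
  152.12.180.0/22 (152.12.180.0 - 152.12.183.255) does not contain 152.12.177.201
  152.12.128.0/19 (152.12.128.0 - 152.12.159.255) does not contain 152.12.177.201
  152.4.0.0/14 (152.4.0.0 - 152.7.255.255) does not contain 152.12.177.201
Longest matching prefix is /13 -> next hop BORDER2.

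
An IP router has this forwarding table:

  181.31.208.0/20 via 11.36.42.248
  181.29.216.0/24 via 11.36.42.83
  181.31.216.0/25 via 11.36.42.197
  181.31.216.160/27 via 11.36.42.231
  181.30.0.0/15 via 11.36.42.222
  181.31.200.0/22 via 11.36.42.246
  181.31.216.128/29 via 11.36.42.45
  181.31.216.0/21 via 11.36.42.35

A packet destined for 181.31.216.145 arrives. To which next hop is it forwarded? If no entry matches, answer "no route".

Routes whose prefix contains 181.31.216.145:
  181.30.0.0/15 (181.30.0.0 - 181.31.255.255) -> 11.36.42.222
  181.31.208.0/20 (181.31.208.0 - 181.31.223.255) -> 11.36.42.248
  181.31.216.0/21 (181.31.216.0 - 181.31.223.255) -> 11.36.42.35
More-specific entries that do NOT match:
  181.31.216.128/29 (181.31.216.128 - 181.31.216.135) does not contain 181.31.216.145
  181.31.216.160/27 (181.31.216.160 - 181.31.216.191) does not contain 181.31.216.145
  181.31.216.0/25 (181.31.216.0 - 181.31.216.127) does not contain 181.31.216.145
  181.29.216.0/24 (181.29.216.0 - 181.29.216.255) does not contain 181.31.216.145
  181.31.200.0/22 (181.31.200.0 - 181.31.203.255) does not contain 181.31.216.145
Longest matching prefix is /21 -> next hop 11.36.42.35.

11.36.42.35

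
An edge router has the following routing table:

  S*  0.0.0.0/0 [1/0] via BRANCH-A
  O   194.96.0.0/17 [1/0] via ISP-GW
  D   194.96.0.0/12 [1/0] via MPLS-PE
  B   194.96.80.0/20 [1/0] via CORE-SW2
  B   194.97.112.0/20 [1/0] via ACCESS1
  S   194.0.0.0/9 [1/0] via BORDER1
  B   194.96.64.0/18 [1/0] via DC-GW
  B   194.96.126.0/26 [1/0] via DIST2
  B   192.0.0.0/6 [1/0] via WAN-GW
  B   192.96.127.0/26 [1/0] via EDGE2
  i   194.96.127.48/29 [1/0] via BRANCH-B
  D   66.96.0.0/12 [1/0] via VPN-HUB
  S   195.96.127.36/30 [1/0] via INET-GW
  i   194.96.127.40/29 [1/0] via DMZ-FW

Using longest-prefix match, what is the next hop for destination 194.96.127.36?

Routes whose prefix contains 194.96.127.36:
  0.0.0.0/0 (default, matches everything) -> BRANCH-A
  192.0.0.0/6 (192.0.0.0 - 195.255.255.255) -> WAN-GW
  194.0.0.0/9 (194.0.0.0 - 194.127.255.255) -> BORDER1
  194.96.0.0/12 (194.96.0.0 - 194.111.255.255) -> MPLS-PE
  194.96.0.0/17 (194.96.0.0 - 194.96.127.255) -> ISP-GW
  194.96.64.0/18 (194.96.64.0 - 194.96.127.255) -> DC-GW
More-specific entries that do NOT match:
  195.96.127.36/30 (195.96.127.36 - 195.96.127.39) does not contain 194.96.127.36
  194.96.127.48/29 (194.96.127.48 - 194.96.127.55) does not contain 194.96.127.36
  194.96.127.40/29 (194.96.127.40 - 194.96.127.47) does not contain 194.96.127.36
  194.96.126.0/26 (194.96.126.0 - 194.96.126.63) does not contain 194.96.127.36
  192.96.127.0/26 (192.96.127.0 - 192.96.127.63) does not contain 194.96.127.36
  194.96.80.0/20 (194.96.80.0 - 194.96.95.255) does not contain 194.96.127.36
  194.97.112.0/20 (194.97.112.0 - 194.97.127.255) does not contain 194.96.127.36
Longest matching prefix is /18 -> next hop DC-GW.

DC-GW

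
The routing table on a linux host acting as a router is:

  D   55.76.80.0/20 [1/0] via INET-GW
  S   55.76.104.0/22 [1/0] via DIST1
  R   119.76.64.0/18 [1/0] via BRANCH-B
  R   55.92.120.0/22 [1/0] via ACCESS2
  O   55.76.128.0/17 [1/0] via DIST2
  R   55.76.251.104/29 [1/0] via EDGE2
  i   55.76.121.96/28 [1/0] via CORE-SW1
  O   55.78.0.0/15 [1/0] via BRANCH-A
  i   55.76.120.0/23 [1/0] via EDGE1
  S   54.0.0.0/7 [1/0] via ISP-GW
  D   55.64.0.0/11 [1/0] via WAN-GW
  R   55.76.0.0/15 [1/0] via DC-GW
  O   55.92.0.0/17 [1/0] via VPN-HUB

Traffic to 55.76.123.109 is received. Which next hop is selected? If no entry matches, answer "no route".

DC-GW

Routes whose prefix contains 55.76.123.109:
  54.0.0.0/7 (54.0.0.0 - 55.255.255.255) -> ISP-GW
  55.64.0.0/11 (55.64.0.0 - 55.95.255.255) -> WAN-GW
  55.76.0.0/15 (55.76.0.0 - 55.77.255.255) -> DC-GW
More-specific entries that do NOT match:
  55.76.251.104/29 (55.76.251.104 - 55.76.251.111) does not contain 55.76.123.109
  55.76.121.96/28 (55.76.121.96 - 55.76.121.111) does not contain 55.76.123.109
  55.76.120.0/23 (55.76.120.0 - 55.76.121.255) does not contain 55.76.123.109
  55.76.104.0/22 (55.76.104.0 - 55.76.107.255) does not contain 55.76.123.109
  55.92.120.0/22 (55.92.120.0 - 55.92.123.255) does not contain 55.76.123.109
  55.76.80.0/20 (55.76.80.0 - 55.76.95.255) does not contain 55.76.123.109
  119.76.64.0/18 (119.76.64.0 - 119.76.127.255) does not contain 55.76.123.109
  55.76.128.0/17 (55.76.128.0 - 55.76.255.255) does not contain 55.76.123.109
  55.92.0.0/17 (55.92.0.0 - 55.92.127.255) does not contain 55.76.123.109
Longest matching prefix is /15 -> next hop DC-GW.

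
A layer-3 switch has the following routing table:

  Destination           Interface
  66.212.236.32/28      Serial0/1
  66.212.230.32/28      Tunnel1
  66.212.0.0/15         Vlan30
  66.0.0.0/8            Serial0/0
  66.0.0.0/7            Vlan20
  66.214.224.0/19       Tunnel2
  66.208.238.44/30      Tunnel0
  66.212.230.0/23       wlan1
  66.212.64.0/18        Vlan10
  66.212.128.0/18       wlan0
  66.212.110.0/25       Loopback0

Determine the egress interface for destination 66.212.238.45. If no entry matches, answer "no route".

Vlan30

Routes whose prefix contains 66.212.238.45:
  66.0.0.0/7 (66.0.0.0 - 67.255.255.255) -> Vlan20
  66.0.0.0/8 (66.0.0.0 - 66.255.255.255) -> Serial0/0
  66.212.0.0/15 (66.212.0.0 - 66.213.255.255) -> Vlan30
More-specific entries that do NOT match:
  66.208.238.44/30 (66.208.238.44 - 66.208.238.47) does not contain 66.212.238.45
  66.212.236.32/28 (66.212.236.32 - 66.212.236.47) does not contain 66.212.238.45
  66.212.230.32/28 (66.212.230.32 - 66.212.230.47) does not contain 66.212.238.45
  66.212.110.0/25 (66.212.110.0 - 66.212.110.127) does not contain 66.212.238.45
  66.212.230.0/23 (66.212.230.0 - 66.212.231.255) does not contain 66.212.238.45
  66.214.224.0/19 (66.214.224.0 - 66.214.255.255) does not contain 66.212.238.45
  66.212.64.0/18 (66.212.64.0 - 66.212.127.255) does not contain 66.212.238.45
  66.212.128.0/18 (66.212.128.0 - 66.212.191.255) does not contain 66.212.238.45
Longest matching prefix is /15 -> interface Vlan30.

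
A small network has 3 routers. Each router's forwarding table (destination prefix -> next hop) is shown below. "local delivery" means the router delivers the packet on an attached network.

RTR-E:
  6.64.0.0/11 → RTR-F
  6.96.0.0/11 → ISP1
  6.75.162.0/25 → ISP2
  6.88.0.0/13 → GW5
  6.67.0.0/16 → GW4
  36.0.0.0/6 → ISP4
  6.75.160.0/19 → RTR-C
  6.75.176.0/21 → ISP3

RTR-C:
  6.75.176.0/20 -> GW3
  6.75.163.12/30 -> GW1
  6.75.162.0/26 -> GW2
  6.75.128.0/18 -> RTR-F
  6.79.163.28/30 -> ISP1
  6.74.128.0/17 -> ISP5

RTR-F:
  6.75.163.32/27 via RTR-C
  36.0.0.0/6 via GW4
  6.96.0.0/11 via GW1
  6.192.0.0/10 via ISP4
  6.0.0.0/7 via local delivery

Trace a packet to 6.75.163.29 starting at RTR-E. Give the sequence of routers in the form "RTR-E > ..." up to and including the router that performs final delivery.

RTR-E > RTR-C > RTR-F

At RTR-E: longest match for 6.75.163.29 is 6.75.160.0/19 -> RTR-C
At RTR-C: longest match for 6.75.163.29 is 6.75.128.0/18 -> RTR-F
At RTR-F: longest match for 6.75.163.29 is 6.0.0.0/7 -> local delivery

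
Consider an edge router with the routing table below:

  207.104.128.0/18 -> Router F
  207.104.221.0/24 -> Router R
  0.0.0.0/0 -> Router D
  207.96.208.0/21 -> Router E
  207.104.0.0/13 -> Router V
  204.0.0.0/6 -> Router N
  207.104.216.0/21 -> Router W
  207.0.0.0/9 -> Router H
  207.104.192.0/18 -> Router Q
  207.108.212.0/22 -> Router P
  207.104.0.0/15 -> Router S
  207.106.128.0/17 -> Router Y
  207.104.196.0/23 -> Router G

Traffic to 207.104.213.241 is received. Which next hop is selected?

Router Q

Routes whose prefix contains 207.104.213.241:
  0.0.0.0/0 (default, matches everything) -> Router D
  204.0.0.0/6 (204.0.0.0 - 207.255.255.255) -> Router N
  207.0.0.0/9 (207.0.0.0 - 207.127.255.255) -> Router H
  207.104.0.0/13 (207.104.0.0 - 207.111.255.255) -> Router V
  207.104.0.0/15 (207.104.0.0 - 207.105.255.255) -> Router S
  207.104.192.0/18 (207.104.192.0 - 207.104.255.255) -> Router Q
More-specific entries that do NOT match:
  207.104.221.0/24 (207.104.221.0 - 207.104.221.255) does not contain 207.104.213.241
  207.104.196.0/23 (207.104.196.0 - 207.104.197.255) does not contain 207.104.213.241
  207.108.212.0/22 (207.108.212.0 - 207.108.215.255) does not contain 207.104.213.241
  207.96.208.0/21 (207.96.208.0 - 207.96.215.255) does not contain 207.104.213.241
  207.104.216.0/21 (207.104.216.0 - 207.104.223.255) does not contain 207.104.213.241
Longest matching prefix is /18 -> next hop Router Q.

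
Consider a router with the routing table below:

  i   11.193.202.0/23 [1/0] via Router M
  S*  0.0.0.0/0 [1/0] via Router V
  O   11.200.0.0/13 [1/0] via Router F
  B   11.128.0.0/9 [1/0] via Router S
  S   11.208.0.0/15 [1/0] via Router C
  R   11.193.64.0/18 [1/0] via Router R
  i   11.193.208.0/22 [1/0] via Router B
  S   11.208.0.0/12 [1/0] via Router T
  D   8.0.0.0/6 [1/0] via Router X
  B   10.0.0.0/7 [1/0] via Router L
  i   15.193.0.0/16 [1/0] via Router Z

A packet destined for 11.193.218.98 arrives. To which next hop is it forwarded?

Routes whose prefix contains 11.193.218.98:
  0.0.0.0/0 (default, matches everything) -> Router V
  8.0.0.0/6 (8.0.0.0 - 11.255.255.255) -> Router X
  10.0.0.0/7 (10.0.0.0 - 11.255.255.255) -> Router L
  11.128.0.0/9 (11.128.0.0 - 11.255.255.255) -> Router S
More-specific entries that do NOT match:
  11.193.202.0/23 (11.193.202.0 - 11.193.203.255) does not contain 11.193.218.98
  11.193.208.0/22 (11.193.208.0 - 11.193.211.255) does not contain 11.193.218.98
  11.193.64.0/18 (11.193.64.0 - 11.193.127.255) does not contain 11.193.218.98
  15.193.0.0/16 (15.193.0.0 - 15.193.255.255) does not contain 11.193.218.98
  11.208.0.0/15 (11.208.0.0 - 11.209.255.255) does not contain 11.193.218.98
  11.200.0.0/13 (11.200.0.0 - 11.207.255.255) does not contain 11.193.218.98
  11.208.0.0/12 (11.208.0.0 - 11.223.255.255) does not contain 11.193.218.98
Longest matching prefix is /9 -> next hop Router S.

Router S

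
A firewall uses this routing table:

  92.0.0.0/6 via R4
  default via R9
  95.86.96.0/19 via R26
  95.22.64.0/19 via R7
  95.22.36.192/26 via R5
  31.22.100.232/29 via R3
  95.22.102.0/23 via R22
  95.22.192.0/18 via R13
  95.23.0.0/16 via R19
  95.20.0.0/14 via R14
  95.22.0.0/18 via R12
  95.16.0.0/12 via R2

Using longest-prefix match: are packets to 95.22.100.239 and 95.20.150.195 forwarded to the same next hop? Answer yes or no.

yes

95.22.100.239: longest match 95.20.0.0/14 -> R14
95.20.150.195: longest match 95.20.0.0/14 -> R14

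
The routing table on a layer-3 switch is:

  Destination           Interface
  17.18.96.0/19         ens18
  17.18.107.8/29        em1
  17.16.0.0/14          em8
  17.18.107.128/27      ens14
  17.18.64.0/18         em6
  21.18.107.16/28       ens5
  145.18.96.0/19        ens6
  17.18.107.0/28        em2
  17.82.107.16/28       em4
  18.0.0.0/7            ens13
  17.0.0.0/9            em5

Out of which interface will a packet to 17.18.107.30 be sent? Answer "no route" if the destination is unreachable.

Routes whose prefix contains 17.18.107.30:
  17.0.0.0/9 (17.0.0.0 - 17.127.255.255) -> em5
  17.16.0.0/14 (17.16.0.0 - 17.19.255.255) -> em8
  17.18.64.0/18 (17.18.64.0 - 17.18.127.255) -> em6
  17.18.96.0/19 (17.18.96.0 - 17.18.127.255) -> ens18
More-specific entries that do NOT match:
  17.18.107.8/29 (17.18.107.8 - 17.18.107.15) does not contain 17.18.107.30
  21.18.107.16/28 (21.18.107.16 - 21.18.107.31) does not contain 17.18.107.30
  17.18.107.0/28 (17.18.107.0 - 17.18.107.15) does not contain 17.18.107.30
  17.82.107.16/28 (17.82.107.16 - 17.82.107.31) does not contain 17.18.107.30
  17.18.107.128/27 (17.18.107.128 - 17.18.107.159) does not contain 17.18.107.30
Longest matching prefix is /19 -> interface ens18.

ens18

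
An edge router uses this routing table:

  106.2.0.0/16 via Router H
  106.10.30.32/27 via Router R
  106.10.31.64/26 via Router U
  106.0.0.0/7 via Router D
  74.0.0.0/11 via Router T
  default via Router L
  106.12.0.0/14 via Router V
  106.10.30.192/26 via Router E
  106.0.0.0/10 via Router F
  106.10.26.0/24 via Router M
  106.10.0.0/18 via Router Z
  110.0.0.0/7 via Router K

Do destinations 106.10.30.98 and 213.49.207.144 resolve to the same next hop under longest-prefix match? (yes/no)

106.10.30.98: longest match 106.10.0.0/18 -> Router Z
213.49.207.144: longest match 0.0.0.0/0 -> Router L

no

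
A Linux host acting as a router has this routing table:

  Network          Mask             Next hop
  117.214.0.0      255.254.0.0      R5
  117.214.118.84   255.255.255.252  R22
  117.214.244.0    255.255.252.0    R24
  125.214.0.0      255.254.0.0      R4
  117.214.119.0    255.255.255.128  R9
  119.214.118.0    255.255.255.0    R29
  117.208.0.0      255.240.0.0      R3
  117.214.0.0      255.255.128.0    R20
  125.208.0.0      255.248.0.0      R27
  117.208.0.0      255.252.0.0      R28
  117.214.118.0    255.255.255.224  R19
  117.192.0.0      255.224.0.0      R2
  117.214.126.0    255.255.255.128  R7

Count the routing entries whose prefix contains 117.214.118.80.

4

Prefixes containing 117.214.118.80:
  117.192.0.0/11 (117.192.0.0 - 117.223.255.255)
  117.208.0.0/12 (117.208.0.0 - 117.223.255.255)
  117.214.0.0/15 (117.214.0.0 - 117.215.255.255)
  117.214.0.0/17 (117.214.0.0 - 117.214.127.255)
Total matching entries: 4.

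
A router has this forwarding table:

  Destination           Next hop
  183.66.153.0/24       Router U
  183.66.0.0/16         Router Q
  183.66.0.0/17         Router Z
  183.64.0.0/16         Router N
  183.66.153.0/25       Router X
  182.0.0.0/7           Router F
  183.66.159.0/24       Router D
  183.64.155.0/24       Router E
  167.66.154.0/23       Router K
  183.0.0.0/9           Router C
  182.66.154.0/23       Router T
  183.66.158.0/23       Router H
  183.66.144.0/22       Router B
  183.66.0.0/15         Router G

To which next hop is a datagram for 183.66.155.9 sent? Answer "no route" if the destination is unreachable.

Routes whose prefix contains 183.66.155.9:
  182.0.0.0/7 (182.0.0.0 - 183.255.255.255) -> Router F
  183.0.0.0/9 (183.0.0.0 - 183.127.255.255) -> Router C
  183.66.0.0/15 (183.66.0.0 - 183.67.255.255) -> Router G
  183.66.0.0/16 (183.66.0.0 - 183.66.255.255) -> Router Q
More-specific entries that do NOT match:
  183.66.153.0/25 (183.66.153.0 - 183.66.153.127) does not contain 183.66.155.9
  183.66.153.0/24 (183.66.153.0 - 183.66.153.255) does not contain 183.66.155.9
  183.66.159.0/24 (183.66.159.0 - 183.66.159.255) does not contain 183.66.155.9
  183.64.155.0/24 (183.64.155.0 - 183.64.155.255) does not contain 183.66.155.9
  167.66.154.0/23 (167.66.154.0 - 167.66.155.255) does not contain 183.66.155.9
  182.66.154.0/23 (182.66.154.0 - 182.66.155.255) does not contain 183.66.155.9
  183.66.158.0/23 (183.66.158.0 - 183.66.159.255) does not contain 183.66.155.9
  183.66.144.0/22 (183.66.144.0 - 183.66.147.255) does not contain 183.66.155.9
  183.66.0.0/17 (183.66.0.0 - 183.66.127.255) does not contain 183.66.155.9
Longest matching prefix is /16 -> next hop Router Q.

Router Q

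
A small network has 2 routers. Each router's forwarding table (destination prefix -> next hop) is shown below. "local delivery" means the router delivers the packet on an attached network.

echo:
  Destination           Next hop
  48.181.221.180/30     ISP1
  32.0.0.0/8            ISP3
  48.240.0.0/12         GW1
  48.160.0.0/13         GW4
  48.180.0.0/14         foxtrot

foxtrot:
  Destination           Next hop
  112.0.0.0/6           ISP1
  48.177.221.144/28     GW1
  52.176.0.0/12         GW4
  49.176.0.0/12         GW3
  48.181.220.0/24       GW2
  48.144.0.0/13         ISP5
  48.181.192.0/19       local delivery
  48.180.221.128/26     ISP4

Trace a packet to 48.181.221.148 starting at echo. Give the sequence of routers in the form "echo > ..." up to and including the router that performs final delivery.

echo > foxtrot

At echo: longest match for 48.181.221.148 is 48.180.0.0/14 -> foxtrot
At foxtrot: longest match for 48.181.221.148 is 48.181.192.0/19 -> local delivery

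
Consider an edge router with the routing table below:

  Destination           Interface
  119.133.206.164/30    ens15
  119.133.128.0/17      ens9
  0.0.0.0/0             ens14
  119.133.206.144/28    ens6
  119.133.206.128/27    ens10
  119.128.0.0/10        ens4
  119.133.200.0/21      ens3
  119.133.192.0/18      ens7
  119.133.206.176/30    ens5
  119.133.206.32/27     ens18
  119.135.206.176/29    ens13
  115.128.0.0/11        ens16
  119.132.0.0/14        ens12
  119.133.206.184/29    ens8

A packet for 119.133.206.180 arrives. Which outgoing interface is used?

Routes whose prefix contains 119.133.206.180:
  0.0.0.0/0 (default, matches everything) -> ens14
  119.128.0.0/10 (119.128.0.0 - 119.191.255.255) -> ens4
  119.132.0.0/14 (119.132.0.0 - 119.135.255.255) -> ens12
  119.133.128.0/17 (119.133.128.0 - 119.133.255.255) -> ens9
  119.133.192.0/18 (119.133.192.0 - 119.133.255.255) -> ens7
  119.133.200.0/21 (119.133.200.0 - 119.133.207.255) -> ens3
More-specific entries that do NOT match:
  119.133.206.164/30 (119.133.206.164 - 119.133.206.167) does not contain 119.133.206.180
  119.133.206.176/30 (119.133.206.176 - 119.133.206.179) does not contain 119.133.206.180
  119.135.206.176/29 (119.135.206.176 - 119.135.206.183) does not contain 119.133.206.180
  119.133.206.184/29 (119.133.206.184 - 119.133.206.191) does not contain 119.133.206.180
  119.133.206.144/28 (119.133.206.144 - 119.133.206.159) does not contain 119.133.206.180
  119.133.206.128/27 (119.133.206.128 - 119.133.206.159) does not contain 119.133.206.180
  119.133.206.32/27 (119.133.206.32 - 119.133.206.63) does not contain 119.133.206.180
Longest matching prefix is /21 -> interface ens3.

ens3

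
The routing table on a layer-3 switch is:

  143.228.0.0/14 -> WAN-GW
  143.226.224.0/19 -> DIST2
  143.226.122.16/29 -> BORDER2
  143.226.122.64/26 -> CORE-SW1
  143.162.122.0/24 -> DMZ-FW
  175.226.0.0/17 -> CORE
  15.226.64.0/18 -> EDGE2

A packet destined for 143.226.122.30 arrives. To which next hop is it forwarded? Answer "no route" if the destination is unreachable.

no route

No entry's prefix contains 143.226.122.30; there is no default route.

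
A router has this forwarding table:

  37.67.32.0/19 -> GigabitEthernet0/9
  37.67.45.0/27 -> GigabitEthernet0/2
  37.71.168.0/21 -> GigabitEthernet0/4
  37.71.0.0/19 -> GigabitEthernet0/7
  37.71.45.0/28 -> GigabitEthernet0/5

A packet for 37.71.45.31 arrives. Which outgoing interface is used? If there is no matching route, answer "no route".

no route

No entry's prefix contains 37.71.45.31; there is no default route.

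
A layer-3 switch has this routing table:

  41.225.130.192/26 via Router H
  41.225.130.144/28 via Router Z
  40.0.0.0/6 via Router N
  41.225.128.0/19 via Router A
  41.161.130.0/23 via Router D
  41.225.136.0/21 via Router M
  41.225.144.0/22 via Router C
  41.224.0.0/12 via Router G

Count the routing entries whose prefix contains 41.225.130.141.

Prefixes containing 41.225.130.141:
  40.0.0.0/6 (40.0.0.0 - 43.255.255.255)
  41.224.0.0/12 (41.224.0.0 - 41.239.255.255)
  41.225.128.0/19 (41.225.128.0 - 41.225.159.255)
Total matching entries: 3.

3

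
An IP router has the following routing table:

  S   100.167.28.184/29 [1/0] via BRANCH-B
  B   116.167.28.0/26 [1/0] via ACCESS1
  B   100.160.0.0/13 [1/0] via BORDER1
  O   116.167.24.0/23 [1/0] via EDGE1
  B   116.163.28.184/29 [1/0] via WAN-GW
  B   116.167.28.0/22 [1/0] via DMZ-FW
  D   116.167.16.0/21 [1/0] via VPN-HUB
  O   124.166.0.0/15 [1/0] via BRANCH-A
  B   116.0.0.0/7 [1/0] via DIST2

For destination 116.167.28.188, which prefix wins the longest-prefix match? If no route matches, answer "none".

Entries matching 116.167.28.188:
  116.0.0.0/7 (116.0.0.0 - 117.255.255.255)
  116.167.28.0/22 (116.167.28.0 - 116.167.31.255)
Most specific is 116.167.28.0/22.

116.167.28.0/22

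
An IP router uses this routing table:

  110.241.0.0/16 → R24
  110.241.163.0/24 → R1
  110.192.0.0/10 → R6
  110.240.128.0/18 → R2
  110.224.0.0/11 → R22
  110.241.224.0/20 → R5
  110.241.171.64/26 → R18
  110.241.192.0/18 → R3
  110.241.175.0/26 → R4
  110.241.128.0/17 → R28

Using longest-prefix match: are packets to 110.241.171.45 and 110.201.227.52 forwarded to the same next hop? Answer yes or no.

no

110.241.171.45: longest match 110.241.128.0/17 -> R28
110.201.227.52: longest match 110.192.0.0/10 -> R6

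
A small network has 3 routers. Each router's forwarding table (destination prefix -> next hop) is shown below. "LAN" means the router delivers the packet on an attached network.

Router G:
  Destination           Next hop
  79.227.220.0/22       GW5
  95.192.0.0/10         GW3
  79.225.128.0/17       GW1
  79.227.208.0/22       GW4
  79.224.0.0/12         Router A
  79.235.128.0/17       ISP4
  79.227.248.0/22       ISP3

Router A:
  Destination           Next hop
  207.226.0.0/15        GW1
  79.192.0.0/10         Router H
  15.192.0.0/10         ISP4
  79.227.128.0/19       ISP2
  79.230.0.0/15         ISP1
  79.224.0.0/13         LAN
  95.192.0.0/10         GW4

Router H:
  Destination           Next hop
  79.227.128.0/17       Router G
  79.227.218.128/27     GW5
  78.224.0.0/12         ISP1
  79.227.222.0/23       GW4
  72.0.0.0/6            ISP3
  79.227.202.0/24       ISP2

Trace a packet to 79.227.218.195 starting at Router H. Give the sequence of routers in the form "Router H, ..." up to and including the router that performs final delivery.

Router H, Router G, Router A

At Router H: longest match for 79.227.218.195 is 79.227.128.0/17 -> Router G
At Router G: longest match for 79.227.218.195 is 79.224.0.0/12 -> Router A
At Router A: longest match for 79.227.218.195 is 79.224.0.0/13 -> LAN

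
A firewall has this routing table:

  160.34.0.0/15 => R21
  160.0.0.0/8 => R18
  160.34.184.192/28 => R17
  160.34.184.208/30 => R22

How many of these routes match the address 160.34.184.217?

2

Prefixes containing 160.34.184.217:
  160.0.0.0/8 (160.0.0.0 - 160.255.255.255)
  160.34.0.0/15 (160.34.0.0 - 160.35.255.255)
Total matching entries: 2.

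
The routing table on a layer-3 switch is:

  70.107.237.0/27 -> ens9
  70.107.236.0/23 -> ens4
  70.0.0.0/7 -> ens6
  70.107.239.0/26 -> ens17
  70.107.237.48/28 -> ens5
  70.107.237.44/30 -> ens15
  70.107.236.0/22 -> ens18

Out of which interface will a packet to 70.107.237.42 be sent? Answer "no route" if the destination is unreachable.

Routes whose prefix contains 70.107.237.42:
  70.0.0.0/7 (70.0.0.0 - 71.255.255.255) -> ens6
  70.107.236.0/22 (70.107.236.0 - 70.107.239.255) -> ens18
  70.107.236.0/23 (70.107.236.0 - 70.107.237.255) -> ens4
More-specific entries that do NOT match:
  70.107.237.44/30 (70.107.237.44 - 70.107.237.47) does not contain 70.107.237.42
  70.107.237.48/28 (70.107.237.48 - 70.107.237.63) does not contain 70.107.237.42
  70.107.237.0/27 (70.107.237.0 - 70.107.237.31) does not contain 70.107.237.42
  70.107.239.0/26 (70.107.239.0 - 70.107.239.63) does not contain 70.107.237.42
Longest matching prefix is /23 -> interface ens4.

ens4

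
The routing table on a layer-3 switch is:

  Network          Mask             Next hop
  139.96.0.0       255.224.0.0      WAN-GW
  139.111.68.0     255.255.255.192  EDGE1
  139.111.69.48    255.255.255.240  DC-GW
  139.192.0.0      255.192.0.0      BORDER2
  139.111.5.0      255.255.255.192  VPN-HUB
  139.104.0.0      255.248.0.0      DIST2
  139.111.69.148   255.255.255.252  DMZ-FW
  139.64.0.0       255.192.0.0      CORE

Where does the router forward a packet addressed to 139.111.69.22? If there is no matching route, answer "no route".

Routes whose prefix contains 139.111.69.22:
  139.64.0.0/10 (139.64.0.0 - 139.127.255.255) -> CORE
  139.96.0.0/11 (139.96.0.0 - 139.127.255.255) -> WAN-GW
  139.104.0.0/13 (139.104.0.0 - 139.111.255.255) -> DIST2
More-specific entries that do NOT match:
  139.111.69.148/30 (139.111.69.148 - 139.111.69.151) does not contain 139.111.69.22
  139.111.69.48/28 (139.111.69.48 - 139.111.69.63) does not contain 139.111.69.22
  139.111.68.0/26 (139.111.68.0 - 139.111.68.63) does not contain 139.111.69.22
  139.111.5.0/26 (139.111.5.0 - 139.111.5.63) does not contain 139.111.69.22
Longest matching prefix is /13 -> next hop DIST2.

DIST2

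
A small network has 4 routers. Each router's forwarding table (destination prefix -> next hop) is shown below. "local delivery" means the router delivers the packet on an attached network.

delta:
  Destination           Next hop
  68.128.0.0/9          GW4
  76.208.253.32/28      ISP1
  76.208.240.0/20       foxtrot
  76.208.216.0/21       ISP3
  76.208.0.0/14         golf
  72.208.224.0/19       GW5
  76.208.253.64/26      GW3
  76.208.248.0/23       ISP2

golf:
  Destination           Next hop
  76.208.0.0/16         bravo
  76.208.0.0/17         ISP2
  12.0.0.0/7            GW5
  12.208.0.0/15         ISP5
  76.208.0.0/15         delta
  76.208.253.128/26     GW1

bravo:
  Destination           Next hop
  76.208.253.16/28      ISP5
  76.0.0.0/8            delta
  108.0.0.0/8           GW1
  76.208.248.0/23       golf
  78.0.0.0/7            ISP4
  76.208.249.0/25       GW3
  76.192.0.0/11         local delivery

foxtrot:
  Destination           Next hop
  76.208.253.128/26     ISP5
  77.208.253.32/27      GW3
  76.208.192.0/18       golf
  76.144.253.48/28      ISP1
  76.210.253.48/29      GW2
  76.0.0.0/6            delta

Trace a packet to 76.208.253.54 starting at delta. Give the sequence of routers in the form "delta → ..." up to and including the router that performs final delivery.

delta → foxtrot → golf → bravo

At delta: longest match for 76.208.253.54 is 76.208.240.0/20 -> foxtrot
At foxtrot: longest match for 76.208.253.54 is 76.208.192.0/18 -> golf
At golf: longest match for 76.208.253.54 is 76.208.0.0/16 -> bravo
At bravo: longest match for 76.208.253.54 is 76.192.0.0/11 -> local delivery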